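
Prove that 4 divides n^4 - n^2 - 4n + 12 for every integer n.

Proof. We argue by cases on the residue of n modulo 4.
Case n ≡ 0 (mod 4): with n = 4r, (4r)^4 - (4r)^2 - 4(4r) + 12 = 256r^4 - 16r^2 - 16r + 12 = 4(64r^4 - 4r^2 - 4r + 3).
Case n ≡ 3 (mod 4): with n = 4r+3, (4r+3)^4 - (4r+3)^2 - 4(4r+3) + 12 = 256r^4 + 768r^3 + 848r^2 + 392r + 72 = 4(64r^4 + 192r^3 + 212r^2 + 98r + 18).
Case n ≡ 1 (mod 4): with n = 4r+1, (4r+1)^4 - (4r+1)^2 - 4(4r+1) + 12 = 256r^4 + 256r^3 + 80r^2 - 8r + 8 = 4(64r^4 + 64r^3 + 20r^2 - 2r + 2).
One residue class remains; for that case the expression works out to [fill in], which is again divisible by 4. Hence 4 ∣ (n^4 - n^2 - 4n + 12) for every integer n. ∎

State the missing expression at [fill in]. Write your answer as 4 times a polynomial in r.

Only n ≡ 2 (mod 4) is unaccounted for. Put n = 4r+2:
(4r+2)^4 - (4r+2)^2 - 4(4r+2) + 12 expands to 256r^4 + 512r^3 + 368r^2 + 96r + 16,
and factoring out 4 leaves 4(64r^4 + 128r^3 + 92r^2 + 24r + 4).

4(64r^4 + 128r^3 + 92r^2 + 24r + 4)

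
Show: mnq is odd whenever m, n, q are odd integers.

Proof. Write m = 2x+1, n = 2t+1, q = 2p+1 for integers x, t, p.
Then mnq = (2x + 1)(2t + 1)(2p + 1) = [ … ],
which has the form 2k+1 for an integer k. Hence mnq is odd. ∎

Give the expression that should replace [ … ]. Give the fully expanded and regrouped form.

2(4ptx + 2pt + 2px + p + 2tx + t + x) + 1

Expanding: (2x + 1)(2t + 1)(2p + 1) = 8ptx + 4pt + 4px + 2p + 4tx + 2t + 2x + 1.
Every term except the constant is even, so this is 2(4ptx + 2pt + 2px + p + 2tx + t + x) + 1,
and 4ptx + 2pt + 2px + p + 2tx + t + x ∈ ℤ gives the required form.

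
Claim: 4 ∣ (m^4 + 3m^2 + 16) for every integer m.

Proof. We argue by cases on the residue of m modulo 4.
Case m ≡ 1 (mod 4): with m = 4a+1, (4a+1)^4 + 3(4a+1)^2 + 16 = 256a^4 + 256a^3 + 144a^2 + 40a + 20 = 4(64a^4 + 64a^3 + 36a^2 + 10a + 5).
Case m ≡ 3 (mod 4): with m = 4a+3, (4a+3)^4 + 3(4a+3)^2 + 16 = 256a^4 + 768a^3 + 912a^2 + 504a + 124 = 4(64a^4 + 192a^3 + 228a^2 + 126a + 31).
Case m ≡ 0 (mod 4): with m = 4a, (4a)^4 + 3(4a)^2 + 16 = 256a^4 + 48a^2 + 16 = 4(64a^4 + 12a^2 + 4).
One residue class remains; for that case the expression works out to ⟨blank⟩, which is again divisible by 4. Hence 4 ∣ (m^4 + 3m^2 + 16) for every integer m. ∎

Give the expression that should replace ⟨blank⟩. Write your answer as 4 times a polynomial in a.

The residues treated are {1, 3, 0}, so the missing case is m ≡ 2 (mod 4); write m = 4a+2.
Then (4a+2)^4 + 3(4a+2)^2 + 16 = 256a^4 + 512a^3 + 432a^2 + 176a + 44 = 4(64a^4 + 128a^3 + 108a^2 + 44a + 11).

4(64a^4 + 128a^3 + 108a^2 + 44a + 11)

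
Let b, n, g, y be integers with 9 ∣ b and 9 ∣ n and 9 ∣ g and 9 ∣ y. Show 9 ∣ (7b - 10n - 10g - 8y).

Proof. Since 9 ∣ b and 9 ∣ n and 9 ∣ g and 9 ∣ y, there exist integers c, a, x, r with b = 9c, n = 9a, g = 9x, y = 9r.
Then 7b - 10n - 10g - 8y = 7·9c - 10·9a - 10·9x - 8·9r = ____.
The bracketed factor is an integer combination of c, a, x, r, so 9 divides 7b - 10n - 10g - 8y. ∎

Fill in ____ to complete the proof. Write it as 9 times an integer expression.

9(-10a + 7c - 8r - 10x)

Pull the common 9 out of every term: 7·9c - 10·9a - 10·9x - 8·9r = 9(-10a + 7c - 8r - 10x).
-10a + 7c - 8r - 10x is an integer, which exhibits the divisibility.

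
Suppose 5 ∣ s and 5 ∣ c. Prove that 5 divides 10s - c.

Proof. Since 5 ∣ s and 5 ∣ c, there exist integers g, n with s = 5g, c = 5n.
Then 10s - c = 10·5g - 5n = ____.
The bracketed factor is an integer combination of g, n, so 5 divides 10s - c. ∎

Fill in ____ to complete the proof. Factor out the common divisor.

Each term has a factor of 5: 10·5g - 5n = 5·(10g - n).
Since 10g - n is an integer, 5 ∣ (10s - c).

5(10g - n)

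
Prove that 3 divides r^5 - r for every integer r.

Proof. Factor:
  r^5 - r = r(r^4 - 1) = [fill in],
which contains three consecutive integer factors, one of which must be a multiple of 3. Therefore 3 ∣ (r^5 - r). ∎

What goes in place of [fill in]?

(r - 1)r(r + 1)(r^2 + 1)

r^4 - 1 = (r^2 - 1)(r^2 + 1), and r^2 - 1 = (r-1)(r+1).
So r(r^4 - 1) = (r - 1)r(r + 1)(r^2 + 1).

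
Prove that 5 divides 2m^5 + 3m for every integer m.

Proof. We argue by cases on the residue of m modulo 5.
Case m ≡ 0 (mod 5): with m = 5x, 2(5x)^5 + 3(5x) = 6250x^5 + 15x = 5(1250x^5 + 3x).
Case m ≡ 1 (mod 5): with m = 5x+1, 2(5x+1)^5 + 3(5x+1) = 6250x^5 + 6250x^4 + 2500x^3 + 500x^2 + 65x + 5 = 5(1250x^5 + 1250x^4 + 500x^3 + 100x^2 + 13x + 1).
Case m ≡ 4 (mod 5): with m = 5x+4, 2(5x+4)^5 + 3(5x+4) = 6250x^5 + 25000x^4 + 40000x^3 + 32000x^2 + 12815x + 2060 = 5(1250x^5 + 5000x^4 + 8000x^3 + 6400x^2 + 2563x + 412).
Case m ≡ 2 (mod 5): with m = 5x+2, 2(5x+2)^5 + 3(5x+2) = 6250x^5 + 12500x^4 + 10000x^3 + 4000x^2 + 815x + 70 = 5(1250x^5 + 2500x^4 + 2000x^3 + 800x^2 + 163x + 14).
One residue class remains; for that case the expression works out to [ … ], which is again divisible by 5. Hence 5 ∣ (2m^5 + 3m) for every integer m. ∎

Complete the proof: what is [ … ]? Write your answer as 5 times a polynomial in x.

5(1250x^5 + 3750x^4 + 4500x^3 + 2700x^2 + 813x + 99)

The residues treated are {0, 1, 4, 2}, so the missing case is m ≡ 3 (mod 5); write m = 5x+3.
Then 2(5x+3)^5 + 3(5x+3) = 6250x^5 + 18750x^4 + 22500x^3 + 13500x^2 + 4065x + 495 = 5(1250x^5 + 3750x^4 + 4500x^3 + 2700x^2 + 813x + 99).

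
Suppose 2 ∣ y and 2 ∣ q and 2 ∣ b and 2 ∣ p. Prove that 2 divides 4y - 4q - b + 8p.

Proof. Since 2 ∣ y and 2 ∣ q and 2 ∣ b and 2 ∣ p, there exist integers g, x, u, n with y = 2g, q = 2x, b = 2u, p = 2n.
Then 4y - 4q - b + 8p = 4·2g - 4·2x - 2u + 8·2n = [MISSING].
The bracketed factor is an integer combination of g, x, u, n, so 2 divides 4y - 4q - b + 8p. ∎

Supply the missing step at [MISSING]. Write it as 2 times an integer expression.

Each term has a factor of 2: 4·2g - 4·2x - 2u + 8·2n = 2·(4g + 8n - u - 4x).
Since 4g + 8n - u - 4x is an integer, 2 ∣ (4y - 4q - b + 8p).

2(4g + 8n - u - 4x)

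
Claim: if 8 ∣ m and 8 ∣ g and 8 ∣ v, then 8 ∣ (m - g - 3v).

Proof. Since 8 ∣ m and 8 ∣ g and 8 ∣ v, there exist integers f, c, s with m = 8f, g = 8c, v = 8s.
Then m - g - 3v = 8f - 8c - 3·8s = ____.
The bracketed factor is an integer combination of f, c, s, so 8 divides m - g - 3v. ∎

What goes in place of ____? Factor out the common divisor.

8(-c + f - 3s)

Pull the common 8 out of every term: 8f - 8c - 3·8s = 8(-c + f - 3s).
-c + f - 3s is an integer, which exhibits the divisibility.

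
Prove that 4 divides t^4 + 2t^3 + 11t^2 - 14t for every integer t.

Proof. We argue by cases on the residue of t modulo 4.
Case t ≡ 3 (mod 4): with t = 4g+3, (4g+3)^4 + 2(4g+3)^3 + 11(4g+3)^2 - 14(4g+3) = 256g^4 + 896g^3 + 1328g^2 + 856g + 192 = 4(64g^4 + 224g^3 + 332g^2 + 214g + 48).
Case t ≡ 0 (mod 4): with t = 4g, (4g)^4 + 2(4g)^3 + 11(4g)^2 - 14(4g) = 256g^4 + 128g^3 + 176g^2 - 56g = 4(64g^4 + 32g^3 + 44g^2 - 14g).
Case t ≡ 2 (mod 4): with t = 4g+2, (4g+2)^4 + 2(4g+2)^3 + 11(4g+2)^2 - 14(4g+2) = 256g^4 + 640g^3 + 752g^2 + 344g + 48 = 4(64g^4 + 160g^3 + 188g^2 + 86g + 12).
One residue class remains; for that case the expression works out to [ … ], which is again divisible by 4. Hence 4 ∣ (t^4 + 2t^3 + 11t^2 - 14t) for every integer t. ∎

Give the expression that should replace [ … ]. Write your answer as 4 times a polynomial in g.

The residues treated are {3, 0, 2}, so the missing case is t ≡ 1 (mod 4); write t = 4g+1.
Then (4g+1)^4 + 2(4g+1)^3 + 11(4g+1)^2 - 14(4g+1) = 256g^4 + 384g^3 + 368g^2 + 72g = 4(64g^4 + 96g^3 + 92g^2 + 18g).

4(64g^4 + 96g^3 + 92g^2 + 18g)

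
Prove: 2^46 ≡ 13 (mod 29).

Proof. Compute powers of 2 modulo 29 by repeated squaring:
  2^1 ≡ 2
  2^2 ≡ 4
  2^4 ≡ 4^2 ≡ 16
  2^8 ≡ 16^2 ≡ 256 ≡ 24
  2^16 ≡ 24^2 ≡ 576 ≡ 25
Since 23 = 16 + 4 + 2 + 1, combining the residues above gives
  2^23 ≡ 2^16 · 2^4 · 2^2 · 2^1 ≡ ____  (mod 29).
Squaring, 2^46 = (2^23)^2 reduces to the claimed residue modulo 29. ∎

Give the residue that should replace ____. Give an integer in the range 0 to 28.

2^16 · 2^4 · 2^2 · 2^1 ≡ 25 · 16 · 4 · 2 = 3200.
3200 mod 29 = 10, so 2^23 ≡ 10 (mod 29).

10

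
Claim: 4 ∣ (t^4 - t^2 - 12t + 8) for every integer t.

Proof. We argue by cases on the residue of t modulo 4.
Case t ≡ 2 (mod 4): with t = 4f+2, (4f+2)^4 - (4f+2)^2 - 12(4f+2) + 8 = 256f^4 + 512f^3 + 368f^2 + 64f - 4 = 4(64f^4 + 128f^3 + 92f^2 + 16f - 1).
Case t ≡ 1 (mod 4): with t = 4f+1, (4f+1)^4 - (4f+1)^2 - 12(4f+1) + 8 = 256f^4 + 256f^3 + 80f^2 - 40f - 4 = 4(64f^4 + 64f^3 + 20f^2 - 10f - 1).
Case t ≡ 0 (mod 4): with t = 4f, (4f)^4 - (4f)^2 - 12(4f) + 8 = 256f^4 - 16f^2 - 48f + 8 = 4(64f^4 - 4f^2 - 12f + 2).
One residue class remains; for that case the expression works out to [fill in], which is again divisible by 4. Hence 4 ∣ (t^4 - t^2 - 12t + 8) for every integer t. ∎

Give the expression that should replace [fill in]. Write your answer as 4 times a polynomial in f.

4(64f^4 + 192f^3 + 212f^2 + 90f + 11)

Only t ≡ 3 (mod 4) is unaccounted for. Put t = 4f+3:
(4f+3)^4 - (4f+3)^2 - 12(4f+3) + 8 expands to 256f^4 + 768f^3 + 848f^2 + 360f + 44,
and factoring out 4 leaves 4(64f^4 + 192f^3 + 212f^2 + 90f + 11).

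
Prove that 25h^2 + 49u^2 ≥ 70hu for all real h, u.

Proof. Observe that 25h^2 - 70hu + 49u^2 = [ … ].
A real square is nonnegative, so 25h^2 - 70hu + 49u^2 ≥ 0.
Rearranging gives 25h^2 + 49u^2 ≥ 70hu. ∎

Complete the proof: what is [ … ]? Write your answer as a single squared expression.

25h^2 - 70hu + 49u^2 is a perfect-square trinomial: the outer terms are (5h)^2 and (7u)^2, and the cross term is -2·5h·7u.
So 25h^2 - 70hu + 49u^2 = (5h - 7u)^2 ≥ 0.

(5h - 7u)^2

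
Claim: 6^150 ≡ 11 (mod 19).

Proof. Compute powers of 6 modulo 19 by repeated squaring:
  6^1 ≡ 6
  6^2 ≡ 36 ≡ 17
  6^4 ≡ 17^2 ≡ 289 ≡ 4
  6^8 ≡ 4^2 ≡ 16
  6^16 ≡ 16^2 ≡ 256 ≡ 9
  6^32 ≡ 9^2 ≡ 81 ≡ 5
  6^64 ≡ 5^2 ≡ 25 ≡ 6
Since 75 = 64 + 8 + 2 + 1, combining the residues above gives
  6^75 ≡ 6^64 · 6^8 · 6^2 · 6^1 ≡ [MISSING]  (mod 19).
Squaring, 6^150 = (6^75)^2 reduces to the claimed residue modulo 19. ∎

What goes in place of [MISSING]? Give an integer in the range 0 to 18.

6^64 · 6^8 · 6^2 · 6^1 ≡ 6 · 16 · 17 · 6 = 9792.
9792 mod 19 = 7, so 6^75 ≡ 7 (mod 19).

7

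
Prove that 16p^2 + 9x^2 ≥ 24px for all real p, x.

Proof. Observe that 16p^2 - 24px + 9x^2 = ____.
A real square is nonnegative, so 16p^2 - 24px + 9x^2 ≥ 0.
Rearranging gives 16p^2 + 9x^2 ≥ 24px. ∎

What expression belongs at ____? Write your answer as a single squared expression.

(4p - 3x)^2

16p^2 - 24px + 9x^2 is a perfect-square trinomial: the outer terms are (4p)^2 and (3x)^2, and the cross term is -2·4p·3x.
So 16p^2 - 24px + 9x^2 = (4p - 3x)^2 ≥ 0.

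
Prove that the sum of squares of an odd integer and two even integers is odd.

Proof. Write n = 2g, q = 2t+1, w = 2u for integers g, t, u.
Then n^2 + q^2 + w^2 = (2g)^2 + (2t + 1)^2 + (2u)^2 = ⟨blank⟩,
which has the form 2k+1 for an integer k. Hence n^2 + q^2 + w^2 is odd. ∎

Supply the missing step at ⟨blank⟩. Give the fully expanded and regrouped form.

2(2g^2 + 2t^2 + 2t + 2u^2) + 1

(2g)^2 + (2t + 1)^2 + (2u)^2 = 4g^2 + 4t^2 + 4t + 4u^2 + 1
= 2(2g^2 + 2t^2 + 2t + 2u^2) + 1.
Since 2g^2 + 2t^2 + 2t + 2u^2 is an integer, the sum of squares is of the form 2k+1 for an integer k.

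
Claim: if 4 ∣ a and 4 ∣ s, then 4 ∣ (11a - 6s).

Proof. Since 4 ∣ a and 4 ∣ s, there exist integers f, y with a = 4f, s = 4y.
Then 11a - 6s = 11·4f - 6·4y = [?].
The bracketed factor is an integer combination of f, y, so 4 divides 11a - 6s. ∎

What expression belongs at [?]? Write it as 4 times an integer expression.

Pull the common 4 out of every term: 11·4f - 6·4y = 4(11f - 6y).
11f - 6y is an integer, which exhibits the divisibility.

4(11f - 6y)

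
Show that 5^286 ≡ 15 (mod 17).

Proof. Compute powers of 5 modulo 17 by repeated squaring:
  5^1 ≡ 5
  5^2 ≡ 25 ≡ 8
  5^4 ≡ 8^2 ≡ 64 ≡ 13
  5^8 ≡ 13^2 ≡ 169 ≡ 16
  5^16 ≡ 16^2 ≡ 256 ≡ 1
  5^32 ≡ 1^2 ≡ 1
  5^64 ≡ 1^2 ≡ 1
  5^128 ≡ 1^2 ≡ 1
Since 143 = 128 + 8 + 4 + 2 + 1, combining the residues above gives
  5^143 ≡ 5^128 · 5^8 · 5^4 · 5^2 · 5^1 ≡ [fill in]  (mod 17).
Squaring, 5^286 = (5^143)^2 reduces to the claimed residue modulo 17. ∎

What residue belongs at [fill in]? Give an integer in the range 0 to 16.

7

5^128 · 5^8 · 5^4 · 5^2 · 5^1 ≡ 1 · 16 · 13 · 8 · 5 = 8320.
8320 mod 17 = 7, so 5^143 ≡ 7 (mod 17).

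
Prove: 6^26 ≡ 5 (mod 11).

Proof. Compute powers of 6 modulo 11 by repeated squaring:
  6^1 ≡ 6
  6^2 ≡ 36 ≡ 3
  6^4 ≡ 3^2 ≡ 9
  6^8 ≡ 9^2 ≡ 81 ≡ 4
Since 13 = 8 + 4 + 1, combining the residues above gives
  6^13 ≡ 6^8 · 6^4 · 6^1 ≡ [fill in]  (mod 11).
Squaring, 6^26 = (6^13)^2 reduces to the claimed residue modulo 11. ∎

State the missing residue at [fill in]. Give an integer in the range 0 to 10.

7

Multiply the listed residues: 4 · 9 · 6 = 36 → 216.
Reducing modulo 11: 216 = 19·11 + 7, so 6^13 ≡ 7.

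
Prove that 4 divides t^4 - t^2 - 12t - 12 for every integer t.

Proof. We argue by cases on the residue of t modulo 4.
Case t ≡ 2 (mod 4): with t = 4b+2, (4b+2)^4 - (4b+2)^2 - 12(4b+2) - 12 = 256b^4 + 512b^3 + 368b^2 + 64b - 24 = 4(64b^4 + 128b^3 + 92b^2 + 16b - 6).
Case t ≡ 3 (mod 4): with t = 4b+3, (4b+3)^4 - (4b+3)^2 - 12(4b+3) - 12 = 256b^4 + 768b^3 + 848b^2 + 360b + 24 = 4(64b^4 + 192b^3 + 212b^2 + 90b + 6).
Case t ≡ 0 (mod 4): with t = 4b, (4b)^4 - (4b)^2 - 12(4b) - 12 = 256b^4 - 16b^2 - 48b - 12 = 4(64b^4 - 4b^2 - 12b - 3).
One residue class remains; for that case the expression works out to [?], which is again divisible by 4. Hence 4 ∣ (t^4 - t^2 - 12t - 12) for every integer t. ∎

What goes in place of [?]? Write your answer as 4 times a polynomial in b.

4(64b^4 + 64b^3 + 20b^2 - 10b - 6)

Only t ≡ 1 (mod 4) is unaccounted for. Put t = 4b+1:
(4b+1)^4 - (4b+1)^2 - 12(4b+1) - 12 expands to 256b^4 + 256b^3 + 80b^2 - 40b - 24,
and factoring out 4 leaves 4(64b^4 + 64b^3 + 20b^2 - 10b - 6).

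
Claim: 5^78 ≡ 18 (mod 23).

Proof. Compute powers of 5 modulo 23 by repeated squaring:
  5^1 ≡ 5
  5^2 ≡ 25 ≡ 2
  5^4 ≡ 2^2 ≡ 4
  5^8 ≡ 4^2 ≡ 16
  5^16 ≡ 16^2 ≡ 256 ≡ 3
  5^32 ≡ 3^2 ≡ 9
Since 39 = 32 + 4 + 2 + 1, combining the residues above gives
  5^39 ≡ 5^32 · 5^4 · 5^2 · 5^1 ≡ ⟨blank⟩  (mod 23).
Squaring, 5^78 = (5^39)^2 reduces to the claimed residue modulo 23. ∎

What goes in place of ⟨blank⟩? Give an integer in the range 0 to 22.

Multiply the listed residues: 9 · 4 · 2 · 5 = 36 → 72 → 360.
Reducing modulo 23: 360 = 15·23 + 15, so 5^39 ≡ 15.

15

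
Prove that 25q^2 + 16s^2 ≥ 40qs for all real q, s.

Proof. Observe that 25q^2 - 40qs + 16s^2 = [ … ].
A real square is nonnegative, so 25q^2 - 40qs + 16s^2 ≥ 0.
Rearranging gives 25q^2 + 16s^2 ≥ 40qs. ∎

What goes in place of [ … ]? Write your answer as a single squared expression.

The leading and trailing coefficients are 5^2 and 4^2, and 40 = 2·5·4, so the trinomial is (5q - 4s)^2.
Hence 25q^2 - 40qs + 16s^2 ≥ 0.

(5q - 4s)^2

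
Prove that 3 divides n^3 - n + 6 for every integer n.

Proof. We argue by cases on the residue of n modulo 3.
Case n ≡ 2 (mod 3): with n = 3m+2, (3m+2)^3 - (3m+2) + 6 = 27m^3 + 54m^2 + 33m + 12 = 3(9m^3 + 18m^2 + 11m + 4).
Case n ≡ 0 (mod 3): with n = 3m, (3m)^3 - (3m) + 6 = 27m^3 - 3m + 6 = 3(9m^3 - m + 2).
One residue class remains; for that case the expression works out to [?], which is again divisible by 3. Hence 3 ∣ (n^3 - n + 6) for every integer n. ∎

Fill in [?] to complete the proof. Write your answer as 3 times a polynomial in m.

3(9m^3 + 9m^2 + 2m + 2)

Only n ≡ 1 (mod 3) is unaccounted for. Put n = 3m+1:
(3m+1)^3 - (3m+1) + 6 expands to 27m^3 + 27m^2 + 6m + 6,
and factoring out 3 leaves 3(9m^3 + 9m^2 + 2m + 2).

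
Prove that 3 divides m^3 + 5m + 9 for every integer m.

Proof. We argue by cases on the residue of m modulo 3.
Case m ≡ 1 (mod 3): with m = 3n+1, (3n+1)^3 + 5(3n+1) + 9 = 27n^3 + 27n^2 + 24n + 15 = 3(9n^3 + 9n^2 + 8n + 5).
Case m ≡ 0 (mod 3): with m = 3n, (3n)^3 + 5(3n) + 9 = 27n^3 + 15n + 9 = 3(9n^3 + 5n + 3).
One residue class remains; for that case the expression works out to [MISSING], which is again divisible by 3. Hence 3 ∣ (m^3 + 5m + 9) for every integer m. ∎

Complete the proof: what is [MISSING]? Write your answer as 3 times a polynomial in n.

3(9n^3 + 18n^2 + 17n + 9)

Only m ≡ 2 (mod 3) is unaccounted for. Put m = 3n+2:
(3n+2)^3 + 5(3n+2) + 9 expands to 27n^3 + 54n^2 + 51n + 27,
and factoring out 3 leaves 3(9n^3 + 18n^2 + 17n + 9).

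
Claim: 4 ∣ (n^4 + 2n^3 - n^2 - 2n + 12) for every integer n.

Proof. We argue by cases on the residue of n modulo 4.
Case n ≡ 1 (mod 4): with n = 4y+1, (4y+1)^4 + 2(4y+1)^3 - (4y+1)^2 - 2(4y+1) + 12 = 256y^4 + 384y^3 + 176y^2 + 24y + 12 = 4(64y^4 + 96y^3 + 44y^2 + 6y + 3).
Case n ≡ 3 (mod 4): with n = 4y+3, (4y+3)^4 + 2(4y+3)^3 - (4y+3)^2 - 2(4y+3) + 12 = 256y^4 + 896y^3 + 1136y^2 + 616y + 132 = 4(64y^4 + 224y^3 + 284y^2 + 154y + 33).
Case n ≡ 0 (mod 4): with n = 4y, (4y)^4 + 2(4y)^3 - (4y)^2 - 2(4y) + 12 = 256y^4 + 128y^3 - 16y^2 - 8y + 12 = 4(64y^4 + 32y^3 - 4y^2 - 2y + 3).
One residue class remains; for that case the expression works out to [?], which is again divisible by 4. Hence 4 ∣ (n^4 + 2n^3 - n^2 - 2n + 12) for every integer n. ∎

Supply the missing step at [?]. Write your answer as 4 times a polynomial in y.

The residues treated are {1, 3, 0}, so the missing case is n ≡ 2 (mod 4); write n = 4y+2.
Then (4y+2)^4 + 2(4y+2)^3 - (4y+2)^2 - 2(4y+2) + 12 = 256y^4 + 640y^3 + 560y^2 + 200y + 36 = 4(64y^4 + 160y^3 + 140y^2 + 50y + 9).

4(64y^4 + 160y^3 + 140y^2 + 50y + 9)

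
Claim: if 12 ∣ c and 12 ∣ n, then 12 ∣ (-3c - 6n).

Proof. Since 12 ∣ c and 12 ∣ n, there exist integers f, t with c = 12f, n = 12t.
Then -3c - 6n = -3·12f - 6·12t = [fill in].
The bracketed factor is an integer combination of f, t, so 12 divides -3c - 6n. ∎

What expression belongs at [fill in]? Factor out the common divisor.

12(-3f - 6t)

Pull the common 12 out of every term: -3·12f - 6·12t = 12(-3f - 6t).
-3f - 6t is an integer, which exhibits the divisibility.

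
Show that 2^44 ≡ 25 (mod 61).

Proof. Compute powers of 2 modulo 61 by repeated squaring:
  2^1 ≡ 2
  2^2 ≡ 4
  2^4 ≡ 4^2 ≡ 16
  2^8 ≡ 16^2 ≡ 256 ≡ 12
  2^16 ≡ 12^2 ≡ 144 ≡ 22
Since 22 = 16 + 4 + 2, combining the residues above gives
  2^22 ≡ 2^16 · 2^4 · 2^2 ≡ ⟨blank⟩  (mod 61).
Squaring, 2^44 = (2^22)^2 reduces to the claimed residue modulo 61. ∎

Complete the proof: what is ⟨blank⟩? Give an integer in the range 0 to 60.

5

Multiply the listed residues: 22 · 16 · 4 = 352 → 1408.
Reducing modulo 61: 1408 = 23·61 + 5, so 2^22 ≡ 5.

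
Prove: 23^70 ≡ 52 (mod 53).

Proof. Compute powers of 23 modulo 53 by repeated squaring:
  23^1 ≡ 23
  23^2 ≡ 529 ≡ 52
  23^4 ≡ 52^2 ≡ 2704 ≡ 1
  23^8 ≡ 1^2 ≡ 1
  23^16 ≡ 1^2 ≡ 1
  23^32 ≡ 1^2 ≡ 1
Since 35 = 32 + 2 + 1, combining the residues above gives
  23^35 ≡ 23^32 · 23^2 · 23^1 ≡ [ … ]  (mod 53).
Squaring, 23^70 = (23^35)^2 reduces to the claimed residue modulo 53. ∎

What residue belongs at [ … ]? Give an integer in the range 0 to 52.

30

23^32 · 23^2 · 23^1 ≡ 1 · 52 · 23 = 1196.
1196 mod 53 = 30, so 23^35 ≡ 30 (mod 53).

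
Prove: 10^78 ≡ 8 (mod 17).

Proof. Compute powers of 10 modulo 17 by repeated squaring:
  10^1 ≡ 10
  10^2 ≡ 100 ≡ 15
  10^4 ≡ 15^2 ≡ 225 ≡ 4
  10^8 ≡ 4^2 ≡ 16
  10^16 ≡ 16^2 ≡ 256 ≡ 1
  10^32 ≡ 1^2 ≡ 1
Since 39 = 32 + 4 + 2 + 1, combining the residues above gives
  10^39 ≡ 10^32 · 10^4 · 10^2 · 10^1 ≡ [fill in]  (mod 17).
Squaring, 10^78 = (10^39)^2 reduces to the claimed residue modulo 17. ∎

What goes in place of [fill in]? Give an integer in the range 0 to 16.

5

Multiply the listed residues: 1 · 4 · 15 · 10 = 4 → 60 → 600.
Reducing modulo 17: 600 = 35·17 + 5, so 10^39 ≡ 5.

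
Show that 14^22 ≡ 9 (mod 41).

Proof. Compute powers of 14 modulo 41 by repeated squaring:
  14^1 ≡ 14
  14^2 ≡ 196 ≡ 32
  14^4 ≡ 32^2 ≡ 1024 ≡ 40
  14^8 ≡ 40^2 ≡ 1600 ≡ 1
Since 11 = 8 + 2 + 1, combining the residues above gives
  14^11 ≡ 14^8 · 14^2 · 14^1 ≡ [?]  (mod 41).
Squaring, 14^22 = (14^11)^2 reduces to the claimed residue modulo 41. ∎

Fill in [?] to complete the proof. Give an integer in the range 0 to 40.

38

Multiply the listed residues: 1 · 32 · 14 = 32 → 448.
Reducing modulo 41: 448 = 10·41 + 38, so 14^11 ≡ 38.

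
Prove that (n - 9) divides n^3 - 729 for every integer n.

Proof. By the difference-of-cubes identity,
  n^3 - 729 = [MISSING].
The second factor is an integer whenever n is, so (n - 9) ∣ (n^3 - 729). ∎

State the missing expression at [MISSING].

Polynomial division of n^3 - 729 by n - 9 leaves remainder 0 and quotient n^2 + 9n + 81.
Hence n^3 - 729 = (n - 9)(n^2 + 9n + 81).

(n - 9)(n^2 + 9n + 81)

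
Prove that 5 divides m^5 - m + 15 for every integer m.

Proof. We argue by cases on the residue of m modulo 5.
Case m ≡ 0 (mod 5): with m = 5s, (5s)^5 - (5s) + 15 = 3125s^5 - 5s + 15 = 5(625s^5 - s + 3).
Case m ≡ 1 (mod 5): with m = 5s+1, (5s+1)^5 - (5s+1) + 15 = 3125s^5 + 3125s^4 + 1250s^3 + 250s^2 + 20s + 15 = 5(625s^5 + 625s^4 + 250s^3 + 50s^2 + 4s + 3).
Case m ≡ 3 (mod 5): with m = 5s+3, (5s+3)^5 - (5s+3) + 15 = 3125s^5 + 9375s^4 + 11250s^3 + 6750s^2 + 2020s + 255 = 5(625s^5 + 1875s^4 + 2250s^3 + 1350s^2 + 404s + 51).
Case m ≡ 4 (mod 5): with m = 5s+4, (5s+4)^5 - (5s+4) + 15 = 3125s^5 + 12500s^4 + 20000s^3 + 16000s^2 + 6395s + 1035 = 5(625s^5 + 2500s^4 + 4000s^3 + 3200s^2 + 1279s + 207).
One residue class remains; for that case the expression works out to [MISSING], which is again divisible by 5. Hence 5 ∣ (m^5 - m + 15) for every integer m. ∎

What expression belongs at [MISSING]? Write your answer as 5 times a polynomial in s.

Only m ≡ 2 (mod 5) is unaccounted for. Put m = 5s+2:
(5s+2)^5 - (5s+2) + 15 expands to 3125s^5 + 6250s^4 + 5000s^3 + 2000s^2 + 395s + 45,
and factoring out 5 leaves 5(625s^5 + 1250s^4 + 1000s^3 + 400s^2 + 79s + 9).

5(625s^5 + 1250s^4 + 1000s^3 + 400s^2 + 79s + 9)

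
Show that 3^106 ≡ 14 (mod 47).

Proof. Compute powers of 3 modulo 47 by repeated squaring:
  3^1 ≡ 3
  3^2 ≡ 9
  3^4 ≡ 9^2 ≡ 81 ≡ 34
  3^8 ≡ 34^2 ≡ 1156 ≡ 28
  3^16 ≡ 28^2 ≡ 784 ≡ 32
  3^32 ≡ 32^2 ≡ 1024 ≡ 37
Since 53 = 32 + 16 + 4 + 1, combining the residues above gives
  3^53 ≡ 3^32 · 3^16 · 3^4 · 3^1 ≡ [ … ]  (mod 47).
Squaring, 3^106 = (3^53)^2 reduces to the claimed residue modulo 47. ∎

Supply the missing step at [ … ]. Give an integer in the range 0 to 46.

25

Multiply the listed residues: 37 · 32 · 34 · 3 = 1184 → 40256 → 120768.
Reducing modulo 47: 120768 = 2569·47 + 25, so 3^53 ≡ 25.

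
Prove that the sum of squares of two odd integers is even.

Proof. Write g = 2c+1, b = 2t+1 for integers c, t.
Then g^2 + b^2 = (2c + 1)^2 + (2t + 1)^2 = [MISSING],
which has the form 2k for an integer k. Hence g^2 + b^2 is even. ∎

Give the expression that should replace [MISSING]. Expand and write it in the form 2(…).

Expanding: (2c + 1)^2 + (2t + 1)^2 = 4c^2 + 4c + 4t^2 + 4t + 2.
Every term is even; pulling out the factor of 2 gives 2(2c^2 + 2c + 2t^2 + 2t + 1).

2(2c^2 + 2c + 2t^2 + 2t + 1)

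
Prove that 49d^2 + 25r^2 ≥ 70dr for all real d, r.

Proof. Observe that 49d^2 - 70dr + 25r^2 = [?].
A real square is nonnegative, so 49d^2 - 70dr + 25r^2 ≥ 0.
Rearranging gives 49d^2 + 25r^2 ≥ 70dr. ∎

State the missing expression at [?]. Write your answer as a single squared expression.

49d^2 - 70dr + 25r^2 is a perfect-square trinomial: the outer terms are (7d)^2 and (5r)^2, and the cross term is -2·7d·5r.
So 49d^2 - 70dr + 25r^2 = (7d - 5r)^2 ≥ 0.

(7d - 5r)^2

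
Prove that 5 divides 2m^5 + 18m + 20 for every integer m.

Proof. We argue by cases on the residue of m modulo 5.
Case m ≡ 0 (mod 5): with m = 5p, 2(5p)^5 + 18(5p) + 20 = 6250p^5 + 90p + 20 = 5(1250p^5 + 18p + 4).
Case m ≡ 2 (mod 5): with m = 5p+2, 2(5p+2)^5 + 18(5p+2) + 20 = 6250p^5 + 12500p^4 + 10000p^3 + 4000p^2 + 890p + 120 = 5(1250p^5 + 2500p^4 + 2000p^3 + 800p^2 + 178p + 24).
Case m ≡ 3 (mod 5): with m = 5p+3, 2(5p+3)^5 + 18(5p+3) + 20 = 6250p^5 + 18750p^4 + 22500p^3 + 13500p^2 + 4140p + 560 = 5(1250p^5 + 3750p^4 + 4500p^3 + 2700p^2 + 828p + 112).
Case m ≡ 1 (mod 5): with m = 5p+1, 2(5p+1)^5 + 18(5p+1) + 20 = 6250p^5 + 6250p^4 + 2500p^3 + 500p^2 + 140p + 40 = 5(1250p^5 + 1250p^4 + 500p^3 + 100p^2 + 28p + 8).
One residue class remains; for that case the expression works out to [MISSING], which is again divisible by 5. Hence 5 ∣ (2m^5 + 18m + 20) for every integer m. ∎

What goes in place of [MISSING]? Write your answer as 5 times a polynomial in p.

5(1250p^5 + 5000p^4 + 8000p^3 + 6400p^2 + 2578p + 428)

The residues treated are {0, 2, 3, 1}, so the missing case is m ≡ 4 (mod 5); write m = 5p+4.
Then 2(5p+4)^5 + 18(5p+4) + 20 = 6250p^5 + 25000p^4 + 40000p^3 + 32000p^2 + 12890p + 2140 = 5(1250p^5 + 5000p^4 + 8000p^3 + 6400p^2 + 2578p + 428).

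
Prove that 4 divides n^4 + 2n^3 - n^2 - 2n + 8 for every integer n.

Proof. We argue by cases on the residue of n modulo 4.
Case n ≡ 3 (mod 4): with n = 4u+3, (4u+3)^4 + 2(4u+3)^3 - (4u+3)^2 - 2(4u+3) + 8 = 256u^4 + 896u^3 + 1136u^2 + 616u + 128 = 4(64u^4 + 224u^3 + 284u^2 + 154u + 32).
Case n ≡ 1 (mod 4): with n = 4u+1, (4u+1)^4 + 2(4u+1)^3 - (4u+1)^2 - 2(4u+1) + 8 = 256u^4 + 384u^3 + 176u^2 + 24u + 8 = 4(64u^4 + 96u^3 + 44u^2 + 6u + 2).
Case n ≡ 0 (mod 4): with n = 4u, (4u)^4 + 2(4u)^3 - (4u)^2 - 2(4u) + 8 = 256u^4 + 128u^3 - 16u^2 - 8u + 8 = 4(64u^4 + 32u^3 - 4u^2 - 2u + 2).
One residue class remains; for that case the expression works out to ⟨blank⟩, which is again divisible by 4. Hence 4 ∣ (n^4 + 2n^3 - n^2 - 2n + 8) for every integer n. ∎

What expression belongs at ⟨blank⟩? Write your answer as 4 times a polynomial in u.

Only n ≡ 2 (mod 4) is unaccounted for. Put n = 4u+2:
(4u+2)^4 + 2(4u+2)^3 - (4u+2)^2 - 2(4u+2) + 8 expands to 256u^4 + 640u^3 + 560u^2 + 200u + 32,
and factoring out 4 leaves 4(64u^4 + 160u^3 + 140u^2 + 50u + 8).

4(64u^4 + 160u^3 + 140u^2 + 50u + 8)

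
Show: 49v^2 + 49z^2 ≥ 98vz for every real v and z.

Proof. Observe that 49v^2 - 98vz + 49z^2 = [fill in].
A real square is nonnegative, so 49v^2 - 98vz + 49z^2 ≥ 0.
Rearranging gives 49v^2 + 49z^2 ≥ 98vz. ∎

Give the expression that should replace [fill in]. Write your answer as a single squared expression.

49v^2 - 98vz + 49z^2 is a perfect-square trinomial: the outer terms are (7v)^2 and (7z)^2, and the cross term is -2·7v·7z.
So 49v^2 - 98vz + 49z^2 = (7v - 7z)^2 ≥ 0.

(7v - 7z)^2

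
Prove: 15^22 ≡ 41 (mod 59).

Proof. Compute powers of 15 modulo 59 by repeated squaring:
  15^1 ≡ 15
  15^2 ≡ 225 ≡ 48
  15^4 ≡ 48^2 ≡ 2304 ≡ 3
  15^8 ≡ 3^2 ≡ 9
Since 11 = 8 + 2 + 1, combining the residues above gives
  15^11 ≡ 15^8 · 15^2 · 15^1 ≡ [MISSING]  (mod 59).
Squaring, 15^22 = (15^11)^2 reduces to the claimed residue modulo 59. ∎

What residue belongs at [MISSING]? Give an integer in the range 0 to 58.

15^8 · 15^2 · 15^1 ≡ 9 · 48 · 15 = 6480.
6480 mod 59 = 49, so 15^11 ≡ 49 (mod 59).

49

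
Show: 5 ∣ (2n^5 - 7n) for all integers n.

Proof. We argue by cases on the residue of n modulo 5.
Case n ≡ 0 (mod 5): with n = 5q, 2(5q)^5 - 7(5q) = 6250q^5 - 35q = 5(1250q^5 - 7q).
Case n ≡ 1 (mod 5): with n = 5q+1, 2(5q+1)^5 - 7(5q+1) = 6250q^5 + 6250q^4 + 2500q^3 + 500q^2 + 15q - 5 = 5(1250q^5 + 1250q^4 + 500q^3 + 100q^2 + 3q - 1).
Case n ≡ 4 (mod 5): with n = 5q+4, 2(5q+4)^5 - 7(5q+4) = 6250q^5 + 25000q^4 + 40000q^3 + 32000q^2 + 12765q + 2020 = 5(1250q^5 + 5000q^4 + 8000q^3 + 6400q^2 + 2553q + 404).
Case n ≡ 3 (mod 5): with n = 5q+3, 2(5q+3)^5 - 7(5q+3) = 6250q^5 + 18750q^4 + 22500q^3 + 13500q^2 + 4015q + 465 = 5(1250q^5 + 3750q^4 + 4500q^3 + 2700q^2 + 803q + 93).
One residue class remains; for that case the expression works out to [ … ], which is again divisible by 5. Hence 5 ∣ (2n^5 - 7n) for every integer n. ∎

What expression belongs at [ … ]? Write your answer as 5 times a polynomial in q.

5(1250q^5 + 2500q^4 + 2000q^3 + 800q^2 + 153q + 10)

Only n ≡ 2 (mod 5) is unaccounted for. Put n = 5q+2:
2(5q+2)^5 - 7(5q+2) expands to 6250q^5 + 12500q^4 + 10000q^3 + 4000q^2 + 765q + 50,
and factoring out 5 leaves 5(1250q^5 + 2500q^4 + 2000q^3 + 800q^2 + 153q + 10).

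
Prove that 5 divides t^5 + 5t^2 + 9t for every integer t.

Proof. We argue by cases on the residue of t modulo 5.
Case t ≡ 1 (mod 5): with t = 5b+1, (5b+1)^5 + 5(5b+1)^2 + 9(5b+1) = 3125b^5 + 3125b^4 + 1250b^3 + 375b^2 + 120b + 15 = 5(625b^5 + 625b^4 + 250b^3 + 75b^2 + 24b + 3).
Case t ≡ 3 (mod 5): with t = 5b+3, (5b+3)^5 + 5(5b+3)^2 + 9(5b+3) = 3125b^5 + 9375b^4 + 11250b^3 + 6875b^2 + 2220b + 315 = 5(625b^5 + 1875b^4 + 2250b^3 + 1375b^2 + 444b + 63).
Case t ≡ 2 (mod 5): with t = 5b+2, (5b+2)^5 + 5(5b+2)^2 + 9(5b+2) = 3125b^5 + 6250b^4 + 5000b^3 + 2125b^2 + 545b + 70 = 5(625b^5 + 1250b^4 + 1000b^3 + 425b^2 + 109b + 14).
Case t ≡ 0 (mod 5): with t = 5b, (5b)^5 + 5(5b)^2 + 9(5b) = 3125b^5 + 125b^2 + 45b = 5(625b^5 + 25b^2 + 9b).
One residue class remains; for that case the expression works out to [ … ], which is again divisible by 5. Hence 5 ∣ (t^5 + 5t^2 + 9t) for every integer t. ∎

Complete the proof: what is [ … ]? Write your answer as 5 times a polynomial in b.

5(625b^5 + 2500b^4 + 4000b^3 + 3225b^2 + 1329b + 228)

The residues treated are {1, 3, 2, 0}, so the missing case is t ≡ 4 (mod 5); write t = 5b+4.
Then (5b+4)^5 + 5(5b+4)^2 + 9(5b+4) = 3125b^5 + 12500b^4 + 20000b^3 + 16125b^2 + 6645b + 1140 = 5(625b^5 + 2500b^4 + 4000b^3 + 3225b^2 + 1329b + 228).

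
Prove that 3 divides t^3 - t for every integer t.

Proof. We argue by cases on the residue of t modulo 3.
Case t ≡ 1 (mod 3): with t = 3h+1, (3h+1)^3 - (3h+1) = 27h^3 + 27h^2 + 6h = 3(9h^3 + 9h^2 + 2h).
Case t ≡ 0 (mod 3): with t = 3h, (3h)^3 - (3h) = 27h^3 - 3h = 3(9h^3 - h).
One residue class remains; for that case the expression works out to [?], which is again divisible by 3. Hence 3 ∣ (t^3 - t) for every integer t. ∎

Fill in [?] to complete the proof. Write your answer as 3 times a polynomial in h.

The residues treated are {1, 0}, so the missing case is t ≡ 2 (mod 3); write t = 3h+2.
Then (3h+2)^3 - (3h+2) = 27h^3 + 54h^2 + 33h + 6 = 3(9h^3 + 18h^2 + 11h + 2).

3(9h^3 + 18h^2 + 11h + 2)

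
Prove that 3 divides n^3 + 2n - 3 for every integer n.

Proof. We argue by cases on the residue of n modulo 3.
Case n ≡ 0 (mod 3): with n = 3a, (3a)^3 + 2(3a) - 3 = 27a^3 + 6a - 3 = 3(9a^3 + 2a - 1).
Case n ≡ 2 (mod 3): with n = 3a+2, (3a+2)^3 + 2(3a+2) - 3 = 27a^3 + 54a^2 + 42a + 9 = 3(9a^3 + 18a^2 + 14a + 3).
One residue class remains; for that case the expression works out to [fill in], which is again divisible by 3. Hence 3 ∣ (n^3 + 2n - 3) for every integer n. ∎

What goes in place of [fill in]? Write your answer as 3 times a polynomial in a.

3(9a^3 + 9a^2 + 5a)

The residues treated are {0, 2}, so the missing case is n ≡ 1 (mod 3); write n = 3a+1.
Then (3a+1)^3 + 2(3a+1) - 3 = 27a^3 + 27a^2 + 15a = 3(9a^3 + 9a^2 + 5a).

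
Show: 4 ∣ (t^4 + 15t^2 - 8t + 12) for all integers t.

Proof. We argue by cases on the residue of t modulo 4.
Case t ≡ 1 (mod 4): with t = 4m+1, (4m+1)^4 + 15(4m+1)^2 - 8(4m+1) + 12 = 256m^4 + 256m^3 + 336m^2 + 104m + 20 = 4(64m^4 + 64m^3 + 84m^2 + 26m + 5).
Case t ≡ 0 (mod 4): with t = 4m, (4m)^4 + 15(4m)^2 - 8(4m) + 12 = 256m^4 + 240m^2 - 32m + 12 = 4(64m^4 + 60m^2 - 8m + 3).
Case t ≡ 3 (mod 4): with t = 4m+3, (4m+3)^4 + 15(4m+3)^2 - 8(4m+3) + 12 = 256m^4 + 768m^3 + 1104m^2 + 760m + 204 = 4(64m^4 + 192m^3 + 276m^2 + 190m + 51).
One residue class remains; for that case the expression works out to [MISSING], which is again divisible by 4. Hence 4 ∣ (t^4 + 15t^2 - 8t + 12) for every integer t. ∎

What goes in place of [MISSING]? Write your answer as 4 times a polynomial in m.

Only t ≡ 2 (mod 4) is unaccounted for. Put t = 4m+2:
(4m+2)^4 + 15(4m+2)^2 - 8(4m+2) + 12 expands to 256m^4 + 512m^3 + 624m^2 + 336m + 72,
and factoring out 4 leaves 4(64m^4 + 128m^3 + 156m^2 + 84m + 18).

4(64m^4 + 128m^3 + 156m^2 + 84m + 18)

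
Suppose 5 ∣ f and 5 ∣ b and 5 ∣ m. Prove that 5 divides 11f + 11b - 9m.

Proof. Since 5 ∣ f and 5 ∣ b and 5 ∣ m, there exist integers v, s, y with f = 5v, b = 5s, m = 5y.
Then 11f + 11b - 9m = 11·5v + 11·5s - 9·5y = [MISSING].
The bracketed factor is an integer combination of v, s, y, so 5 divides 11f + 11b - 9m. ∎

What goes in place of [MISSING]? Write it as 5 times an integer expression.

5(11s + 11v - 9y)

Pull the common 5 out of every term: 11·5v + 11·5s - 9·5y = 5(11s + 11v - 9y).
11s + 11v - 9y is an integer, which exhibits the divisibility.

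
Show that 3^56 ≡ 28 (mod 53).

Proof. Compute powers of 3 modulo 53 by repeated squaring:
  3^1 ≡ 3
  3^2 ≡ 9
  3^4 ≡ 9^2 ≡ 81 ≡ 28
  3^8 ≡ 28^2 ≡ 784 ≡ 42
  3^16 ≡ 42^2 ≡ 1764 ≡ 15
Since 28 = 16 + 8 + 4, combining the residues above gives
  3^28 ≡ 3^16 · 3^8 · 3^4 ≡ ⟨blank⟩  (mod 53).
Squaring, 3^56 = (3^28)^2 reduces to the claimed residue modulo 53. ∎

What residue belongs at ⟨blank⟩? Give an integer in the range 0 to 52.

3^16 · 3^8 · 3^4 ≡ 15 · 42 · 28 = 17640.
17640 mod 53 = 44, so 3^28 ≡ 44 (mod 53).

44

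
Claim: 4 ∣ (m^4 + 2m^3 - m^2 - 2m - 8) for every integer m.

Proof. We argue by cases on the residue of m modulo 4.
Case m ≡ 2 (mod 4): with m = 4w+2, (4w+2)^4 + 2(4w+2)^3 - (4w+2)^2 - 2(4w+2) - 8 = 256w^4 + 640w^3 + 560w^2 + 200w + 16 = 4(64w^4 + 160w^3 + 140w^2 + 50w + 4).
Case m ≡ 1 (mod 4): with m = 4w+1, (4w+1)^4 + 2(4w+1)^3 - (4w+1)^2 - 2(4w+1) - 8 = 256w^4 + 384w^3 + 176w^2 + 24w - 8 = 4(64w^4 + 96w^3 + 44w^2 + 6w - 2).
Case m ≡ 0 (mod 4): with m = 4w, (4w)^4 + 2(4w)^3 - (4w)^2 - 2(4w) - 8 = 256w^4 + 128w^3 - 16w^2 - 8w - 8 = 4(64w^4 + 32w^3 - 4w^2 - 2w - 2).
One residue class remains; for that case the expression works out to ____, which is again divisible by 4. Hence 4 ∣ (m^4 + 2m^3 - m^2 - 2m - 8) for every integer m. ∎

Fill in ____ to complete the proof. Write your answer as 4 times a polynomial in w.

The residues treated are {2, 1, 0}, so the missing case is m ≡ 3 (mod 4); write m = 4w+3.
Then (4w+3)^4 + 2(4w+3)^3 - (4w+3)^2 - 2(4w+3) - 8 = 256w^4 + 896w^3 + 1136w^2 + 616w + 112 = 4(64w^4 + 224w^3 + 284w^2 + 154w + 28).

4(64w^4 + 224w^3 + 284w^2 + 154w + 28)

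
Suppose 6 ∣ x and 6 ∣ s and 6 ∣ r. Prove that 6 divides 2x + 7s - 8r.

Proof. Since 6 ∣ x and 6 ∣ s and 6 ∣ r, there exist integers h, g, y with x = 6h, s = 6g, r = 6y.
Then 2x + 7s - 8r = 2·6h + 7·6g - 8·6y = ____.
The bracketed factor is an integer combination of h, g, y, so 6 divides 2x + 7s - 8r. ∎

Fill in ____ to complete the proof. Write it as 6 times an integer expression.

Pull the common 6 out of every term: 2·6h + 7·6g - 8·6y = 6(7g + 2h - 8y).
7g + 2h - 8y is an integer, which exhibits the divisibility.

6(7g + 2h - 8y)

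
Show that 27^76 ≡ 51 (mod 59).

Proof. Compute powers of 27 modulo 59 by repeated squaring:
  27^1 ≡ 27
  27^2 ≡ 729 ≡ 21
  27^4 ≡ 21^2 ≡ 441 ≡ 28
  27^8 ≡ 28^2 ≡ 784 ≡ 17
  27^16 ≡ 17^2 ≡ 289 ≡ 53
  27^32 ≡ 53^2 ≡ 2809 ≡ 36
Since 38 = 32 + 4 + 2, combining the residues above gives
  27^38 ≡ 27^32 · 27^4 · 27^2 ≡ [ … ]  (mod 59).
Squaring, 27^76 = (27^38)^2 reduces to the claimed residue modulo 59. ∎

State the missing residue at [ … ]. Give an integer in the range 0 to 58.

46

27^32 · 27^4 · 27^2 ≡ 36 · 28 · 21 = 21168.
21168 mod 59 = 46, so 27^38 ≡ 46 (mod 59).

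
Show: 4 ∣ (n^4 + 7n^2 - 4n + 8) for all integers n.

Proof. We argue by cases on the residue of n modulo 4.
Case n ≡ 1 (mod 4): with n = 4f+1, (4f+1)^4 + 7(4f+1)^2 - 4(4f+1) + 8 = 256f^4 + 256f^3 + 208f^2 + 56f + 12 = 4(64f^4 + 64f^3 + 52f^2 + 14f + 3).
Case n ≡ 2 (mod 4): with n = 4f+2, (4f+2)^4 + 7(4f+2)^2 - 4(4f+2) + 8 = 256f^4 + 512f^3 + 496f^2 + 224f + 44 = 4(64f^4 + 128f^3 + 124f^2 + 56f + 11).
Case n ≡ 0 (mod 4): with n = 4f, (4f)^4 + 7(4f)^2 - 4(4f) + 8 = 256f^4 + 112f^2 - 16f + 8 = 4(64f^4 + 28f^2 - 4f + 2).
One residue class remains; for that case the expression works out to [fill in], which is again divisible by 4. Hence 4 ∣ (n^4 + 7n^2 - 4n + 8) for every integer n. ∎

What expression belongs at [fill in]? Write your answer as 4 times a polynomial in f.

Only n ≡ 3 (mod 4) is unaccounted for. Put n = 4f+3:
(4f+3)^4 + 7(4f+3)^2 - 4(4f+3) + 8 expands to 256f^4 + 768f^3 + 976f^2 + 584f + 140,
and factoring out 4 leaves 4(64f^4 + 192f^3 + 244f^2 + 146f + 35).

4(64f^4 + 192f^3 + 244f^2 + 146f + 35)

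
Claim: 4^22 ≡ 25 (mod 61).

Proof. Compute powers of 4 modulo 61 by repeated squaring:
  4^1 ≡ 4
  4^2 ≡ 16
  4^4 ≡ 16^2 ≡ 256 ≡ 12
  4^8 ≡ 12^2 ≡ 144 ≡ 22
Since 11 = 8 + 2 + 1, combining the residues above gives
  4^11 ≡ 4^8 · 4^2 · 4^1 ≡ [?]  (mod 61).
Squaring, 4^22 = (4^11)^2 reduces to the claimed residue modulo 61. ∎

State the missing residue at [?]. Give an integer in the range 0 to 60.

5

Multiply the listed residues: 22 · 16 · 4 = 352 → 1408.
Reducing modulo 61: 1408 = 23·61 + 5, so 4^11 ≡ 5.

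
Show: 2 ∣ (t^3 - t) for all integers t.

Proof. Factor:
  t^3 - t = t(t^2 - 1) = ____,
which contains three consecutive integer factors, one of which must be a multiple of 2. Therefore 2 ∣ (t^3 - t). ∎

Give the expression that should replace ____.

(t - 1)t(t + 1)

t(t^2 - 1) = t(t - 1)(t + 1) = (t - 1)t(t + 1).
These three factors are consecutive integers, so their product is divisible by 2.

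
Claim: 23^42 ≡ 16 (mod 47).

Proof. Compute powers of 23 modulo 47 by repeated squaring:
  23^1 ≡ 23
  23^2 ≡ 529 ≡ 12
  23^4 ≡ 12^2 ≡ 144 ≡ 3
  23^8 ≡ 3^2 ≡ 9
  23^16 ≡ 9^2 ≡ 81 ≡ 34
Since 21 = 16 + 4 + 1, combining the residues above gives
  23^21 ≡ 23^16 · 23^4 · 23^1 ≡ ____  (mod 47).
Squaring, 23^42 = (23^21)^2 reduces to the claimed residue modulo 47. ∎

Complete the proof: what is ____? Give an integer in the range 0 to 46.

Multiply the listed residues: 34 · 3 · 23 = 102 → 2346.
Reducing modulo 47: 2346 = 49·47 + 43, so 23^21 ≡ 43.

43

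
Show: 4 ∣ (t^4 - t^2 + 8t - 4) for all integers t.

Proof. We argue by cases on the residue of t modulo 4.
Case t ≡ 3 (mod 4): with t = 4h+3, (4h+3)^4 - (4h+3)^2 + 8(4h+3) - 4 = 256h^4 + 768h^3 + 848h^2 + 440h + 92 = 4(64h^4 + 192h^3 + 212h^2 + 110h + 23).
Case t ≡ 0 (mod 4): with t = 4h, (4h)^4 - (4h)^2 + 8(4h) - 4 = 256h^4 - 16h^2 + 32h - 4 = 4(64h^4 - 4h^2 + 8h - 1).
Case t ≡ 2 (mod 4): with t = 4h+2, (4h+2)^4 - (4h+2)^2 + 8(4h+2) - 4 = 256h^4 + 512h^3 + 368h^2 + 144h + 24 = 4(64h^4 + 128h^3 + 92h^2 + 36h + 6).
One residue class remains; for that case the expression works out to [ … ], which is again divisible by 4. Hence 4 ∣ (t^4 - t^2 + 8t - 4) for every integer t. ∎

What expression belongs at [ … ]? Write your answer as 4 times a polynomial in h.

4(64h^4 + 64h^3 + 20h^2 + 10h + 1)

The residues treated are {3, 0, 2}, so the missing case is t ≡ 1 (mod 4); write t = 4h+1.
Then (4h+1)^4 - (4h+1)^2 + 8(4h+1) - 4 = 256h^4 + 256h^3 + 80h^2 + 40h + 4 = 4(64h^4 + 64h^3 + 20h^2 + 10h + 1).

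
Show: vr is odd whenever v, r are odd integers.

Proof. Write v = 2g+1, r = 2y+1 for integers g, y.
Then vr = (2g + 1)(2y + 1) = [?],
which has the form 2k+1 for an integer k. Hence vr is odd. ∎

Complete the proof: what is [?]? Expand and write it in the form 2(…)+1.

Expanding: (2g + 1)(2y + 1) = 4gy + 2g + 2y + 1.
Every term except the constant is even, so this is 2(2gy + g + y) + 1,
and 2gy + g + y ∈ ℤ gives the required form.

2(2gy + g + y) + 1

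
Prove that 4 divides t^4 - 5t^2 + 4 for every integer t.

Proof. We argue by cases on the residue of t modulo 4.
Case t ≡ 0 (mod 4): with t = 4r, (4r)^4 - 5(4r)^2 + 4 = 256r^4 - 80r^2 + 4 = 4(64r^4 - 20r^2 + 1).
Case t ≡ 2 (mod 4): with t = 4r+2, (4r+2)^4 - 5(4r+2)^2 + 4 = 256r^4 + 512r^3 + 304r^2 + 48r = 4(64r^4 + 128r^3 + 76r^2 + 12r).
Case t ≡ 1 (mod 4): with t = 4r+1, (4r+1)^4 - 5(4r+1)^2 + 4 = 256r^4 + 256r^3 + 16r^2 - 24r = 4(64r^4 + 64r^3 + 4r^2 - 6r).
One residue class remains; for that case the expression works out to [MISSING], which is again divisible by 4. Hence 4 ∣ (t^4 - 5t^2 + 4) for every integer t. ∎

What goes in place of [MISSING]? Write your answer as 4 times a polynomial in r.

4(64r^4 + 192r^3 + 196r^2 + 78r + 10)

The residues treated are {0, 2, 1}, so the missing case is t ≡ 3 (mod 4); write t = 4r+3.
Then (4r+3)^4 - 5(4r+3)^2 + 4 = 256r^4 + 768r^3 + 784r^2 + 312r + 40 = 4(64r^4 + 192r^3 + 196r^2 + 78r + 10).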